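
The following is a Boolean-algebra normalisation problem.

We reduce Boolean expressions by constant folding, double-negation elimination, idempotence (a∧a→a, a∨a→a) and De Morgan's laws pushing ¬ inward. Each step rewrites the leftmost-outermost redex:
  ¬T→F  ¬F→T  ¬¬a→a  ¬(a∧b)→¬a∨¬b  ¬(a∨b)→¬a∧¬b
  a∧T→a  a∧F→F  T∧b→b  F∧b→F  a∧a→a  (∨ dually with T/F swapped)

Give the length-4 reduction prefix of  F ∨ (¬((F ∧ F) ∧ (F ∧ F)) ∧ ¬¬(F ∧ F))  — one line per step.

  start: F ∨ (¬((F ∧ F) ∧ (F ∧ F)) ∧ ¬¬(F ∧ F))
  step 1: ¬((F ∧ F) ∧ (F ∧ F)) ∧ ¬¬(F ∧ F)
  step 2: (¬(F ∧ F) ∨ ¬(F ∧ F)) ∧ ¬¬(F ∧ F)
  step 3: ¬(F ∧ F) ∧ ¬¬(F ∧ F)
  step 4: (¬F ∨ ¬F) ∧ ¬¬(F ∧ F)

Answer: after 4 steps: (¬F ∨ ¬F) ∧ ¬¬(F ∧ F)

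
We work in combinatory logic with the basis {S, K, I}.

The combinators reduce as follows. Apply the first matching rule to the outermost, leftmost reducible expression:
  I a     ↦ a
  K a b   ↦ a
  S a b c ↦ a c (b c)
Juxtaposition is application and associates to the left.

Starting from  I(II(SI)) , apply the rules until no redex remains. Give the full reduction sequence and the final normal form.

  start: I(II(SI))
  step 1: II(SI)
  step 2: I(SI)
  step 3: SI

Answer: normal form = SI  (in 3 steps)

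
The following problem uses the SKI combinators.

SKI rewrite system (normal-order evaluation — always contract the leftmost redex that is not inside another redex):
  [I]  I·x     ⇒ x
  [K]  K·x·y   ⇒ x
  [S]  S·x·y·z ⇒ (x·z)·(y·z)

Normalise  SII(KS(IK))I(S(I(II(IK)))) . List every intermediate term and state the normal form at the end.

  start: SII(KS(IK))I(S(I(II(IK))))
  [1] I(KS(IK))(I(KS(IK)))I(S(I(II(IK))))
  [2] KS(IK)(I(KS(IK)))I(S(I(II(IK))))
  [3] S(I(KS(IK)))I(S(I(II(IK))))
  [4] I(KS(IK))(S(I(II(IK))))(I(S(I(II(IK)))))
  [5] KS(IK)(S(I(II(IK))))(I(S(I(II(IK)))))
  [6] S(S(I(II(IK))))(I(S(I(II(IK)))))
  [7] S(S(II(IK)))(I(S(I(II(IK)))))
  [8] S(S(I(IK)))(I(S(I(II(IK)))))
  [9] S(S(IK))(I(S(I(II(IK)))))
  [10] S(SK)(I(S(I(II(IK)))))
  [11] S(SK)(S(I(II(IK))))
  [12] S(SK)(S(II(IK)))
  [13] S(SK)(S(I(IK)))
  [14] S(SK)(S(IK))
  [15] S(SK)(SK)

Answer: normal form = S(SK)(SK)  (in 15 steps)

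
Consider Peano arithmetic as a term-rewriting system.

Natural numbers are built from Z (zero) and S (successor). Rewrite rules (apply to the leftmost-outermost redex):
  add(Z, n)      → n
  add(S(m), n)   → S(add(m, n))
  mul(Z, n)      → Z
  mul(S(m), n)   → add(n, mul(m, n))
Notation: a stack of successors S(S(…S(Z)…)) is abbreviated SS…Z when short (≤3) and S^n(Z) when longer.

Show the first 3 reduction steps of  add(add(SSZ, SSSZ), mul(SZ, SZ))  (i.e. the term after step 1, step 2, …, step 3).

  start: add(add(SSZ, SSSZ), mul(SZ, SZ))
  →1  add(S(add(SZ, SSSZ)), mul(SZ, SZ))
  →2  S(add(add(SZ, SSSZ), mul(SZ, SZ)))
  →3  S(add(S(add(Z, SSSZ)), mul(SZ, SZ)))

Answer: after 3 steps: S(add(S(add(Z, SSSZ)), mul(SZ, SZ)))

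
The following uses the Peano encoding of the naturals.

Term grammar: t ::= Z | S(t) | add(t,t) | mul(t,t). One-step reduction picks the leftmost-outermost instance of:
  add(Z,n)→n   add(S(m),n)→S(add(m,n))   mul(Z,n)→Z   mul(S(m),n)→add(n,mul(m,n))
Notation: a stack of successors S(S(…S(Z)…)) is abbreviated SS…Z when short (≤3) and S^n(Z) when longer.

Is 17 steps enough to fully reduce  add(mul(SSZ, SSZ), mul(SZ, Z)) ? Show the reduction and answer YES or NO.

  start: add(mul(SSZ, SSZ), mul(SZ, Z))
  →1  add(add(SSZ, mul(SZ, SSZ)), mul(SZ, Z))
  →2  add(S(add(SZ, mul(SZ, SSZ))), mul(SZ, Z))
  →3  S(add(add(SZ, mul(SZ, SSZ)), mul(SZ, Z)))
  →4  S(add(S(add(Z, mul(SZ, SSZ))), mul(SZ, Z)))
  →5  S(S(add(add(Z, mul(SZ, SSZ)), mul(SZ, Z))))
  →6  S(S(add(mul(SZ, SSZ), mul(SZ, Z))))
  →7  S(S(add(add(SSZ, mul(Z, SSZ)), mul(SZ, Z))))
  →8  S(S(add(S(add(SZ, mul(Z, SSZ))), mul(SZ, Z))))
  →9  S(S(S(add(add(SZ, mul(Z, SSZ)), mul(SZ, Z)))))
  →10  S(S(S(add(S(add(Z, mul(Z, SSZ))), mul(SZ, Z)))))
  →11  S(S(S(S(add(add(Z, mul(Z, SSZ)), mul(SZ, Z))))))
  →12  S(S(S(S(add(mul(Z, SSZ), mul(SZ, Z))))))
  →13  S(S(S(S(add(Z, mul(SZ, Z))))))
  →14  S(S(S(S(mul(SZ, Z)))))
  →15  S(S(S(S(add(Z, mul(Z, Z))))))
  →16  S(S(S(S(mul(Z, Z)))))
  →17  S^4(Z)

Answer: YES — reaches normal form S^4(Z) in 17 ≤ 17 steps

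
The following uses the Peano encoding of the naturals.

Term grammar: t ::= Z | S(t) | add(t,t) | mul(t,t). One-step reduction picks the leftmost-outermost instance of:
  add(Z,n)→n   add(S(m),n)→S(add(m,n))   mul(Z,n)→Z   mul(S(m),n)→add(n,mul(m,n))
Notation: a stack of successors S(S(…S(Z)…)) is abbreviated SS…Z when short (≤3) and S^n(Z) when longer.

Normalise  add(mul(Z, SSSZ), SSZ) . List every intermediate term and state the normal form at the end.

  start: add(mul(Z, SSSZ), SSZ)
  →1  add(Z, SSZ)
  →2  SSZ

Answer: normal form = SSZ  (in 2 steps)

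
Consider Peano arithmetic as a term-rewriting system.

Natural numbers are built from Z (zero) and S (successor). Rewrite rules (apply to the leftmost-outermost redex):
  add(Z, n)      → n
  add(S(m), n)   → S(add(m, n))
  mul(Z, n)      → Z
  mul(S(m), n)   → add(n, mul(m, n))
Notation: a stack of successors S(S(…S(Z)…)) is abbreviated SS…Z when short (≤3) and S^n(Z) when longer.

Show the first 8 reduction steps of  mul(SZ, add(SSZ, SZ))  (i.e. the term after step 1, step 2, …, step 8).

  start: mul(SZ, add(SSZ, SZ))
  step 1: add(add(SSZ, SZ), mul(Z, add(SSZ, SZ)))
  step 2: add(S(add(SZ, SZ)), mul(Z, add(SSZ, SZ)))
  step 3: S(add(add(SZ, SZ), mul(Z, add(SSZ, SZ))))
  step 4: S(add(S(add(Z, SZ)), mul(Z, add(SSZ, SZ))))
  step 5: S(S(add(add(Z, SZ), mul(Z, add(SSZ, SZ)))))
  step 6: S(S(add(SZ, mul(Z, add(SSZ, SZ)))))
  step 7: S(S(S(add(Z, mul(Z, add(SSZ, SZ))))))
  step 8: S(S(S(mul(Z, add(SSZ, SZ)))))

Answer: after 8 steps: S(S(S(mul(Z, add(SSZ, SZ)))))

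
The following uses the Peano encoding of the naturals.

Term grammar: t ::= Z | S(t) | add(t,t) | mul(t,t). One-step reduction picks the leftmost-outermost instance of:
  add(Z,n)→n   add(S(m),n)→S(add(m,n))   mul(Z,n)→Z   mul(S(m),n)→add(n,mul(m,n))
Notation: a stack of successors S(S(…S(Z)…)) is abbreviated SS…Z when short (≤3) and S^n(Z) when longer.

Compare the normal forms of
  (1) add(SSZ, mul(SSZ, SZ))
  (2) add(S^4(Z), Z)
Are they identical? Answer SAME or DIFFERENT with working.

Answer: SAME — A ⇓ S^4(Z), B ⇓ S^4(Z)

Derivation:
Term A:
  start: add(SSZ, mul(SSZ, SZ))
  [1] S(add(SZ, mul(SSZ, SZ)))
  [2] S(S(add(Z, mul(SSZ, SZ))))
  [3] S(S(mul(SSZ, SZ)))
  [4] S(S(add(SZ, mul(SZ, SZ))))
  [5] S(S(S(add(Z, mul(SZ, SZ)))))
  [6] S(S(S(mul(SZ, SZ))))
  [7] S(S(S(add(SZ, mul(Z, SZ)))))
  [8] S(S(S(S(add(Z, mul(Z, SZ))))))
  [9] S(S(S(S(mul(Z, SZ)))))
  [10] S^4(Z)

Term B:
  start: add(S^4(Z), Z)
  [1] S(add(SSSZ, Z))
  [2] S(S(add(SSZ, Z)))
  [3] S(S(S(add(SZ, Z))))
  [4] S(S(S(S(add(Z, Z)))))
  [5] S^4(Z)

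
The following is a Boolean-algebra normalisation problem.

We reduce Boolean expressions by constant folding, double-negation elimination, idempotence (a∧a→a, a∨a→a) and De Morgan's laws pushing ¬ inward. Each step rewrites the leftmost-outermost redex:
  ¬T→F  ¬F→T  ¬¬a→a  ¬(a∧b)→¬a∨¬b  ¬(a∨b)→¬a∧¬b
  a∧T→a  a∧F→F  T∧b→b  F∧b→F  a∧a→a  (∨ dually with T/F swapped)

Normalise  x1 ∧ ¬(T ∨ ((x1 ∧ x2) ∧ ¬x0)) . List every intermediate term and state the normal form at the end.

  start: x1 ∧ ¬(T ∨ ((x1 ∧ x2) ∧ ¬x0))
  →1  x1 ∧ (¬T ∧ ¬((x1 ∧ x2) ∧ ¬x0))
  →2  x1 ∧ (F ∧ ¬((x1 ∧ x2) ∧ ¬x0))
  →3  x1 ∧ F
  →4  F

Answer: normal form = F  (in 4 steps)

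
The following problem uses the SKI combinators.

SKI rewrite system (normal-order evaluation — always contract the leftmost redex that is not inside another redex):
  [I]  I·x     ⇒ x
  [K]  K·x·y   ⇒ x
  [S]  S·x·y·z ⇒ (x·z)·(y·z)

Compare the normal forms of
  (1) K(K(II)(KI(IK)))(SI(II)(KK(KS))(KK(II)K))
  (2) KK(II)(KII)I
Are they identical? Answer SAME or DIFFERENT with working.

Term A:
  start: K(K(II)(KI(IK)))(SI(II)(KK(KS))(KK(II)K))
  step 1: K(II)(KI(IK))
  step 2: II
  step 3: I

Term B:
  start: KK(II)(KII)I
  step 1: K(KII)I
  step 2: KII
  step 3: I

Answer: SAME — A ⇓ I, B ⇓ I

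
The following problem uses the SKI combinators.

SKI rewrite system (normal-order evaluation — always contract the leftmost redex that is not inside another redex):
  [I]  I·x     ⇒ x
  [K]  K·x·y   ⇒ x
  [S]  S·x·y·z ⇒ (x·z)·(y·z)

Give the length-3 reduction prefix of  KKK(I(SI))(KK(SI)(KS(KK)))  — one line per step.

  start: KKK(I(SI))(KK(SI)(KS(KK)))
  step 1: K(I(SI))(KK(SI)(KS(KK)))
  step 2: I(SI)
  step 3: SI

Answer: after 3 steps: SI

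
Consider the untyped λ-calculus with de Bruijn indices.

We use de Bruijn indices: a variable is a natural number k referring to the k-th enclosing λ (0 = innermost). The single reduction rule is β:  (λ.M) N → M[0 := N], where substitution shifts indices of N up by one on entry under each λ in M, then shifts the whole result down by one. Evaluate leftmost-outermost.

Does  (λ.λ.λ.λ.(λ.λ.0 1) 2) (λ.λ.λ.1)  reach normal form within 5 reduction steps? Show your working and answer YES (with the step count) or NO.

  start: (λ.λ.λ.λ.(λ.λ.0 1) 2) (λ.λ.λ.1)
  step 1: λ.λ.λ.(λ.λ.0 1) 2
  step 2: λ.λ.λ.λ.0 3

Answer: YES — reaches normal form λ.λ.λ.λ.0 3 in 2 ≤ 5 steps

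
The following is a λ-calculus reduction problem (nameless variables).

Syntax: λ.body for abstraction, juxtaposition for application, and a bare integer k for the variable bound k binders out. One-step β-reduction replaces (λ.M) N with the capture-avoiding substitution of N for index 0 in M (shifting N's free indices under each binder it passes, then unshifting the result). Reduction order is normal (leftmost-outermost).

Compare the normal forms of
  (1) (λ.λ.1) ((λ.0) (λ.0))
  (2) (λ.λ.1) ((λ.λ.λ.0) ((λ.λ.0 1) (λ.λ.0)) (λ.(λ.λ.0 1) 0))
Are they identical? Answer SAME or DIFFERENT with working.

Term A:
  start: (λ.λ.1) ((λ.0) (λ.0))
  [1] λ.(λ.0) (λ.0)
  [2] λ.λ.0

Term B:
  start: (λ.λ.1) ((λ.λ.λ.0) ((λ.λ.0 1) (λ.λ.0)) (λ.(λ.λ.0 1) 0))
  [1] λ.(λ.λ.λ.0) ((λ.λ.0 1) (λ.λ.0)) (λ.(λ.λ.0 1) 0)
  [2] λ.(λ.λ.0) (λ.(λ.λ.0 1) 0)
  [3] λ.λ.0

Answer: SAME — A ⇓ λ.λ.0, B ⇓ λ.λ.0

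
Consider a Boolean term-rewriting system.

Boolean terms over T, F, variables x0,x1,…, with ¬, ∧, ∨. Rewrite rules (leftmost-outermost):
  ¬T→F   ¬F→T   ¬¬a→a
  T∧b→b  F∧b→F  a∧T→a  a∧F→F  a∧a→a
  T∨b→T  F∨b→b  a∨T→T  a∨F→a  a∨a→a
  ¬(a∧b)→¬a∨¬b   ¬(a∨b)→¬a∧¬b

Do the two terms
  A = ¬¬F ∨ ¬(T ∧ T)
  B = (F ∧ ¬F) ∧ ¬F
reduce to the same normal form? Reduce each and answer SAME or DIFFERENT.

Term A:
  start: ¬¬F ∨ ¬(T ∧ T)
  →1  F ∨ ¬(T ∧ T)
  →2  ¬(T ∧ T)
  →3  ¬T ∨ ¬T
  →4  ¬T
  →5  F

Term B:
  start: (F ∧ ¬F) ∧ ¬F
  →1  F ∧ ¬F
  →2  F

Answer: SAME — A ⇓ F, B ⇓ F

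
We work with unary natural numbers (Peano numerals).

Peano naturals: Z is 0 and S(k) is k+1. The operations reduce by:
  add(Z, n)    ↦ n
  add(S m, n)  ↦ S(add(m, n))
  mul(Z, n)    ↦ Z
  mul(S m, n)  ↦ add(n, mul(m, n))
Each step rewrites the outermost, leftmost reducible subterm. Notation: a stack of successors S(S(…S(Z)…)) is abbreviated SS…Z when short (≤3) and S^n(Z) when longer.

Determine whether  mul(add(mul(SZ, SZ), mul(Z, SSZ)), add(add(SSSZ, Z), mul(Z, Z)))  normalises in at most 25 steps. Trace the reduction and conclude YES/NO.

Answer: YES — reaches normal form SSSZ in 22 ≤ 25 steps

Derivation:
  start: mul(add(mul(SZ, SZ), mul(Z, SSZ)), add(add(SSSZ, Z), mul(Z, Z)))
  step 1: mul(add(add(SZ, mul(Z, SZ)), mul(Z, SSZ)), add(add(SSSZ, Z), mul(Z, Z)))
  step 2: mul(add(S(add(Z, mul(Z, SZ))), mul(Z, SSZ)), add(add(SSSZ, Z), mul(Z, Z)))
  step 3: mul(S(add(add(Z, mul(Z, SZ)), mul(Z, SSZ))), add(add(SSSZ, Z), mul(Z, Z)))
  step 4: add(add(add(SSSZ, Z), mul(Z, Z)), mul(add(add(Z, mul(Z, SZ)), mul(Z, SSZ)), add(add(SSSZ, Z), mul(Z, Z))))
  step 5: add(add(S(add(SSZ, Z)), mul(Z, Z)), mul(add(add(Z, mul(Z, SZ)), mul(Z, SSZ)), add(add(SSSZ, Z), mul(Z, Z))))
  step 6: add(S(add(add(SSZ, Z), mul(Z, Z))), mul(add(add(Z, mul(Z, SZ)), mul(Z, SSZ)), add(add(SSSZ, Z), mul(Z, Z))))
  step 7: S(add(add(add(SSZ, Z), mul(Z, Z)), mul(add(add(Z, mul(Z, SZ)), mul(Z, SSZ)), add(add(SSSZ, Z), mul(Z, Z)))))
  step 8: S(add(add(S(add(SZ, Z)), mul(Z, Z)), mul(add(add(Z, mul(Z, SZ)), mul(Z, SSZ)), add(add(SSSZ, Z), mul(Z, Z)))))
  step 9: S(add(S(add(add(SZ, Z), mul(Z, Z))), mul(add(add(Z, mul(Z, SZ)), mul(Z, SSZ)), add(add(SSSZ, Z), mul(Z, Z)))))
  step 10: S(S(add(add(add(SZ, Z), mul(Z, Z)), mul(add(add(Z, mul(Z, SZ)), mul(Z, SSZ)), add(add(SSSZ, Z), mul(Z, Z))))))
  step 11: S(S(add(add(S(add(Z, Z)), mul(Z, Z)), mul(add(add(Z, mul(Z, SZ)), mul(Z, SSZ)), add(add(SSSZ, Z), mul(Z, Z))))))
  step 12: S(S(add(S(add(add(Z, Z), mul(Z, Z))), mul(add(add(Z, mul(Z, SZ)), mul(Z, SSZ)), add(add(SSSZ, Z), mul(Z, Z))))))
  step 13: S(S(S(add(add(add(Z, Z), mul(Z, Z)), mul(add(add(Z, mul(Z, SZ)), mul(Z, SSZ)), add(add(SSSZ, Z), mul(Z, Z)))))))
  step 14: S(S(S(add(add(Z, mul(Z, Z)), mul(add(add(Z, mul(Z, SZ)), mul(Z, SSZ)), add(add(SSSZ, Z), mul(Z, Z)))))))
  step 15: S(S(S(add(mul(Z, Z), mul(add(add(Z, mul(Z, SZ)), mul(Z, SSZ)), add(add(SSSZ, Z), mul(Z, Z)))))))
  step 16: S(S(S(add(Z, mul(add(add(Z, mul(Z, SZ)), mul(Z, SSZ)), add(add(SSSZ, Z), mul(Z, Z)))))))
  step 17: S(S(S(mul(add(add(Z, mul(Z, SZ)), mul(Z, SSZ)), add(add(SSSZ, Z), mul(Z, Z))))))
  step 18: S(S(S(mul(add(mul(Z, SZ), mul(Z, SSZ)), add(add(SSSZ, Z), mul(Z, Z))))))
  step 19: S(S(S(mul(add(Z, mul(Z, SSZ)), add(add(SSSZ, Z), mul(Z, Z))))))
  step 20: S(S(S(mul(mul(Z, SSZ), add(add(SSSZ, Z), mul(Z, Z))))))
  step 21: S(S(S(mul(Z, add(add(SSSZ, Z), mul(Z, Z))))))
  step 22: SSSZ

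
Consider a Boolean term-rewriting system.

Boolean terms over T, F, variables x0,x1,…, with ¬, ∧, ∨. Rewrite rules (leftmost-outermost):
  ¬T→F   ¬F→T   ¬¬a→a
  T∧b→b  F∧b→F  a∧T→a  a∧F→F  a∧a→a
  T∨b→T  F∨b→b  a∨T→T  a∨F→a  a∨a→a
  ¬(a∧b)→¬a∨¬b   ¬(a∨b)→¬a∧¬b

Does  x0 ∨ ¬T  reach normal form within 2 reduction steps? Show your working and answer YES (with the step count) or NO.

  start: x0 ∨ ¬T
  [1] x0 ∨ F
  [2] x0

Answer: YES — reaches normal form x0 in 2 ≤ 2 steps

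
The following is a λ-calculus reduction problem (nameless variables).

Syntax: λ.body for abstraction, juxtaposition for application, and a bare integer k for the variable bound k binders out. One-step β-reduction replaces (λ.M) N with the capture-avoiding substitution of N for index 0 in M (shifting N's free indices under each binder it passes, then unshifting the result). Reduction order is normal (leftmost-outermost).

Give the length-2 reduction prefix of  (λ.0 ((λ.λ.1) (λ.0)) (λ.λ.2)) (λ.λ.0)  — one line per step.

  start: (λ.0 ((λ.λ.1) (λ.0)) (λ.λ.2)) (λ.λ.0)
  step 1: (λ.λ.0) ((λ.λ.1) (λ.0)) (λ.λ.λ.λ.0)
  step 2: (λ.0) (λ.λ.λ.λ.0)

Answer: after 2 steps: (λ.0) (λ.λ.λ.λ.0)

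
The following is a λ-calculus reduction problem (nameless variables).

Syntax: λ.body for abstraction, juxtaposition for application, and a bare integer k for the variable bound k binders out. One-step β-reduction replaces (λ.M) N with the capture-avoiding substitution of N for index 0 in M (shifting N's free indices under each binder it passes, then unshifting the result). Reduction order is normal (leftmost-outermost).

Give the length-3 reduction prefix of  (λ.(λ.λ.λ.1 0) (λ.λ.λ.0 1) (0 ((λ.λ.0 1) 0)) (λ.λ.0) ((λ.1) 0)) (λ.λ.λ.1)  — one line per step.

Answer: after 3 steps: (λ.(λ.λ.λ.1) ((λ.λ.0 1) (λ.λ.λ.1)) 0) (λ.λ.0) ((λ.λ.λ.λ.1) (λ.λ.λ.1))

Reduction:
  start: (λ.(λ.λ.λ.1 0) (λ.λ.λ.0 1) (0 ((λ.λ.0 1) 0)) (λ.λ.0) ((λ.1) 0)) (λ.λ.λ.1)
  [1] (λ.λ.λ.1 0) (λ.λ.λ.0 1) ((λ.λ.λ.1) ((λ.λ.0 1) (λ.λ.λ.1))) (λ.λ.0) ((λ.λ.λ.λ.1) (λ.λ.λ.1))
  [2] (λ.λ.1 0) ((λ.λ.λ.1) ((λ.λ.0 1) (λ.λ.λ.1))) (λ.λ.0) ((λ.λ.λ.λ.1) (λ.λ.λ.1))
  [3] (λ.(λ.λ.λ.1) ((λ.λ.0 1) (λ.λ.λ.1)) 0) (λ.λ.0) ((λ.λ.λ.λ.1) (λ.λ.λ.1))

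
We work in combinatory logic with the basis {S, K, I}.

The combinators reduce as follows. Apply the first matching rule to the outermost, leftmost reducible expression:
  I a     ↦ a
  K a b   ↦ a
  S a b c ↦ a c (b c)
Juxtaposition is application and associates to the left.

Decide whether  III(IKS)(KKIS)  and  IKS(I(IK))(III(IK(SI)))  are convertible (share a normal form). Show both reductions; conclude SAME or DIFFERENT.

Answer: DIFFERENT — A ⇓ S, B ⇓ S(K(SI))

Working:
Term A:
  start: III(IKS)(KKIS)
  step 1: II(IKS)(KKIS)
  step 2: I(IKS)(KKIS)
  step 3: IKS(KKIS)
  step 4: KS(KKIS)
  step 5: S

Term B:
  start: IKS(I(IK))(III(IK(SI)))
  step 1: KS(I(IK))(III(IK(SI)))
  step 2: S(III(IK(SI)))
  step 3: S(II(IK(SI)))
  step 4: S(I(IK(SI)))
  step 5: S(IK(SI))
  step 6: S(K(SI))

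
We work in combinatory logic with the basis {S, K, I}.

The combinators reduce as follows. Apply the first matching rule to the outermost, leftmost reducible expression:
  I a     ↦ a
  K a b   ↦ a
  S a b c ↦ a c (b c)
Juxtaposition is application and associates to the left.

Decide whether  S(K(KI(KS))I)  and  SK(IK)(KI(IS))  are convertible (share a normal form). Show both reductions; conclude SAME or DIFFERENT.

Term A:
  start: S(K(KI(KS))I)
  step 1: S(KI(KS))
  step 2: SI

Term B:
  start: SK(IK)(KI(IS))
  step 1: K(KI(IS))(IK(KI(IS)))
  step 2: KI(IS)
  step 3: I

Answer: DIFFERENT — A ⇓ SI, B ⇓ I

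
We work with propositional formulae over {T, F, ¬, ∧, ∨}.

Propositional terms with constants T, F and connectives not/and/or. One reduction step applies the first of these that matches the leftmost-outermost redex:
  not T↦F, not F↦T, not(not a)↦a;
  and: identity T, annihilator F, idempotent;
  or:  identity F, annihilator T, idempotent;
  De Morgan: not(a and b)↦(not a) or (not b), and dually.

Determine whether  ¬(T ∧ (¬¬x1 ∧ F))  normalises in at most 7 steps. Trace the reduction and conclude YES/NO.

Answer: YES — reaches normal form T in 7 ≤ 7 steps

Reduction:
  start: ¬(T ∧ (¬¬x1 ∧ F))
  [1] ¬T ∨ ¬(¬¬x1 ∧ F)
  [2] F ∨ ¬(¬¬x1 ∧ F)
  [3] ¬(¬¬x1 ∧ F)
  [4] ¬¬¬x1 ∨ ¬F
  [5] ¬x1 ∨ ¬F
  [6] ¬x1 ∨ T
  [7] T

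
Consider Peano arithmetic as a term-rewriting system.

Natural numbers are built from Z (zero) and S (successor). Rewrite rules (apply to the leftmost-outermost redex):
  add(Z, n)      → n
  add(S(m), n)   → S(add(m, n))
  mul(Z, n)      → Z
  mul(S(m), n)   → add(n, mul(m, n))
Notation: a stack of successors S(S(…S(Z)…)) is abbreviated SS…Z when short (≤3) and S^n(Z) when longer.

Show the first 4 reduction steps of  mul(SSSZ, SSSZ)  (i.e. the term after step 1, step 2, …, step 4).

Answer: after 4 steps: S(S(S(add(Z, mul(SSZ, SSSZ)))))

Reduction:
  start: mul(SSSZ, SSSZ)
  step 1: add(SSSZ, mul(SSZ, SSSZ))
  step 2: S(add(SSZ, mul(SSZ, SSSZ)))
  step 3: S(S(add(SZ, mul(SSZ, SSSZ))))
  step 4: S(S(S(add(Z, mul(SSZ, SSSZ)))))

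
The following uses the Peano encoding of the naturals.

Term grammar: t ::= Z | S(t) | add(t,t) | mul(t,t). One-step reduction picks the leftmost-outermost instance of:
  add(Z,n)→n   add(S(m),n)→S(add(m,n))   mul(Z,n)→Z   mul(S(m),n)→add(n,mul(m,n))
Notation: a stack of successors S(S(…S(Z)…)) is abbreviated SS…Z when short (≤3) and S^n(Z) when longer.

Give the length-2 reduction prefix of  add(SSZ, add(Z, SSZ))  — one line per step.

  start: add(SSZ, add(Z, SSZ))
  step 1: S(add(SZ, add(Z, SSZ)))
  step 2: S(S(add(Z, add(Z, SSZ))))

Answer: after 2 steps: S(S(add(Z, add(Z, SSZ))))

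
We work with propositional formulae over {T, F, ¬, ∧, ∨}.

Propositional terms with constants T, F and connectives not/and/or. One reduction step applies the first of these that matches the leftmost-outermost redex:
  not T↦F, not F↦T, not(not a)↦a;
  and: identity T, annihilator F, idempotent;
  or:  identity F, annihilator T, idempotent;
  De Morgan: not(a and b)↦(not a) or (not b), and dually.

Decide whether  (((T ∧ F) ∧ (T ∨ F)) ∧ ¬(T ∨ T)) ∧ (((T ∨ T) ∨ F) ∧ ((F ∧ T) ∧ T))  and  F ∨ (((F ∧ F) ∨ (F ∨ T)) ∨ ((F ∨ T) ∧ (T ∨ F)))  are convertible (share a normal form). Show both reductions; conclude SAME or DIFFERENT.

Answer: DIFFERENT — A ⇓ F, B ⇓ T

Reduction:
Term A:
  start: (((T ∧ F) ∧ (T ∨ F)) ∧ ¬(T ∨ T)) ∧ (((T ∨ T) ∨ F) ∧ ((F ∧ T) ∧ T))
  [1] ((F ∧ (T ∨ F)) ∧ ¬(T ∨ T)) ∧ (((T ∨ T) ∨ F) ∧ ((F ∧ T) ∧ T))
  [2] (F ∧ ¬(T ∨ T)) ∧ (((T ∨ T) ∨ F) ∧ ((F ∧ T) ∧ T))
  [3] F ∧ (((T ∨ T) ∨ F) ∧ ((F ∧ T) ∧ T))
  [4] F

Term B:
  start: F ∨ (((F ∧ F) ∨ (F ∨ T)) ∨ ((F ∨ T) ∧ (T ∨ F)))
  [1] ((F ∧ F) ∨ (F ∨ T)) ∨ ((F ∨ T) ∧ (T ∨ F))
  [2] (F ∨ (F ∨ T)) ∨ ((F ∨ T) ∧ (T ∨ F))
  [3] (F ∨ T) ∨ ((F ∨ T) ∧ (T ∨ F))
  [4] T ∨ ((F ∨ T) ∧ (T ∨ F))
  [5] T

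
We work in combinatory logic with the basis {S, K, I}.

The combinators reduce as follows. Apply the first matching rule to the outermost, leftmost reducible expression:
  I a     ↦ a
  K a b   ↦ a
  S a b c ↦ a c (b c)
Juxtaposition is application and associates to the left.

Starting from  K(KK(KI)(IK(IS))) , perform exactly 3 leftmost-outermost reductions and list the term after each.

Answer: after 3 steps: K(K(KS))

Derivation:
  start: K(KK(KI)(IK(IS)))
  [1] K(K(IK(IS)))
  [2] K(K(K(IS)))
  [3] K(K(KS))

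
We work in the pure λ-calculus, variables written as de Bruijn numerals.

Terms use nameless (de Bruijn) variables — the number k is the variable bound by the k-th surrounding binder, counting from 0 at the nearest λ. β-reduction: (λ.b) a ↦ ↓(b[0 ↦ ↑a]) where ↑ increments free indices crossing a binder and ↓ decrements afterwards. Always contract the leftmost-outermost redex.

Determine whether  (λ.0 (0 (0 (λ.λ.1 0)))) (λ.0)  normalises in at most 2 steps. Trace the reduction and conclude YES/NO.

  start: (λ.0 (0 (0 (λ.λ.1 0)))) (λ.0)
  [1] (λ.0) ((λ.0) ((λ.0) (λ.λ.1 0)))
  [2] (λ.0) ((λ.0) (λ.λ.1 0))

Answer: NO — after 2 steps the term is (λ.0) ((λ.0) (λ.λ.1 0)), not yet normal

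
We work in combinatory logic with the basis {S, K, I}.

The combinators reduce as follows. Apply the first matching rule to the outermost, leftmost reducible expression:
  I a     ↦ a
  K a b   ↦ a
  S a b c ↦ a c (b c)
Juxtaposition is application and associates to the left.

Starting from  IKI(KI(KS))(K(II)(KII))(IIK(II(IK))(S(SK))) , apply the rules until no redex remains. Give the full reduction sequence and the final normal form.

Answer: normal form = K  (in 12 steps)

Working:
  start: IKI(KI(KS))(K(II)(KII))(IIK(II(IK))(S(SK)))
  [1] KI(KI(KS))(K(II)(KII))(IIK(II(IK))(S(SK)))
  [2] I(K(II)(KII))(IIK(II(IK))(S(SK)))
  [3] K(II)(KII)(IIK(II(IK))(S(SK)))
  [4] II(IIK(II(IK))(S(SK)))
  [5] I(IIK(II(IK))(S(SK)))
  [6] IIK(II(IK))(S(SK))
  [7] IK(II(IK))(S(SK))
  [8] K(II(IK))(S(SK))
  [9] II(IK)
  [10] I(IK)
  [11] IK
  [12] K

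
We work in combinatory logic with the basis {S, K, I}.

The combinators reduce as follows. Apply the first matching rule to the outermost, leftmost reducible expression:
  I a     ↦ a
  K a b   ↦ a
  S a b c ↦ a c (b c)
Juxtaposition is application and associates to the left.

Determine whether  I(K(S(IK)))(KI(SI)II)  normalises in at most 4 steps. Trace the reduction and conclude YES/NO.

  start: I(K(S(IK)))(KI(SI)II)
  [1] K(S(IK))(KI(SI)II)
  [2] S(IK)
  [3] SK

Answer: YES — reaches normal form SK in 3 ≤ 4 steps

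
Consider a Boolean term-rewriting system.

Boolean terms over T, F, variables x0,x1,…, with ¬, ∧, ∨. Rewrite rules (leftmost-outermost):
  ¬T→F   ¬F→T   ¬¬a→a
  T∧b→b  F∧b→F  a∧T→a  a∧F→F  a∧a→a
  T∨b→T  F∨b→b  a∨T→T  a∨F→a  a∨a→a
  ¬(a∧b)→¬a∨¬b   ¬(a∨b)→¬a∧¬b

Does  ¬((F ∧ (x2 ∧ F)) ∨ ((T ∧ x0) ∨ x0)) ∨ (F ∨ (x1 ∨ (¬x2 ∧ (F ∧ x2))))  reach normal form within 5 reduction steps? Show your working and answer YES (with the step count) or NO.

  start: ¬((F ∧ (x2 ∧ F)) ∨ ((T ∧ x0) ∨ x0)) ∨ (F ∨ (x1 ∨ (¬x2 ∧ (F ∧ x2))))
  →1  (¬(F ∧ (x2 ∧ F)) ∧ ¬((T ∧ x0) ∨ x0)) ∨ (F ∨ (x1 ∨ (¬x2 ∧ (F ∧ x2))))
  →2  ((¬F ∨ ¬(x2 ∧ F)) ∧ ¬((T ∧ x0) ∨ x0)) ∨ (F ∨ (x1 ∨ (¬x2 ∧ (F ∧ x2))))
  →3  ((T ∨ ¬(x2 ∧ F)) ∧ ¬((T ∧ x0) ∨ x0)) ∨ (F ∨ (x1 ∨ (¬x2 ∧ (F ∧ x2))))
  →4  (T ∧ ¬((T ∧ x0) ∨ x0)) ∨ (F ∨ (x1 ∨ (¬x2 ∧ (F ∧ x2))))
  →5  ¬((T ∧ x0) ∨ x0) ∨ (F ∨ (x1 ∨ (¬x2 ∧ (F ∧ x2))))

Answer: NO — after 5 steps the term is ¬((T ∧ x0) ∨ x0) ∨ (F ∨ (x1 ∨ (¬x2 ∧ (F ∧ x2)))), not yet normal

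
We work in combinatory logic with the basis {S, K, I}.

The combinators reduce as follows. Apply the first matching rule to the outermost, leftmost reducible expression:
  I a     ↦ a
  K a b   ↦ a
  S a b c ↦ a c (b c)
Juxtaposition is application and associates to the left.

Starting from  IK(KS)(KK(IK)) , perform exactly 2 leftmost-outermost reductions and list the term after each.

  start: IK(KS)(KK(IK))
  [1] K(KS)(KK(IK))
  [2] KS

Answer: after 2 steps: KS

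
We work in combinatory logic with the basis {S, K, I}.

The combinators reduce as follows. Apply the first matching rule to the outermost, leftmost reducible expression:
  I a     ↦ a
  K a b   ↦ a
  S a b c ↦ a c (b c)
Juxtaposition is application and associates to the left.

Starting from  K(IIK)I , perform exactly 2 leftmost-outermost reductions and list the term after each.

Answer: after 2 steps: IK

Derivation:
  start: K(IIK)I
  step 1: IIK
  step 2: IK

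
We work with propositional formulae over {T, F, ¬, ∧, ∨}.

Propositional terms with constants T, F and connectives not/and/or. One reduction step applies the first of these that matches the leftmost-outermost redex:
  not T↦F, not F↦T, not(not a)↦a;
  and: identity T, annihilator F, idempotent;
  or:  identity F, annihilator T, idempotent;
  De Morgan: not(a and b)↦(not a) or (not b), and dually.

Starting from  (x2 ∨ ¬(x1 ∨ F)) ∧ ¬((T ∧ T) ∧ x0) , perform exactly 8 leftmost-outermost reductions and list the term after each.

  start: (x2 ∨ ¬(x1 ∨ F)) ∧ ¬((T ∧ T) ∧ x0)
  [1] (x2 ∨ (¬x1 ∧ ¬F)) ∧ ¬((T ∧ T) ∧ x0)
  [2] (x2 ∨ (¬x1 ∧ T)) ∧ ¬((T ∧ T) ∧ x0)
  [3] (x2 ∨ ¬x1) ∧ ¬((T ∧ T) ∧ x0)
  [4] (x2 ∨ ¬x1) ∧ (¬(T ∧ T) ∨ ¬x0)
  [5] (x2 ∨ ¬x1) ∧ ((¬T ∨ ¬T) ∨ ¬x0)
  [6] (x2 ∨ ¬x1) ∧ (¬T ∨ ¬x0)
  [7] (x2 ∨ ¬x1) ∧ (F ∨ ¬x0)
  [8] (x2 ∨ ¬x1) ∧ ¬x0

Answer: after 8 steps: (x2 ∨ ¬x1) ∧ ¬x0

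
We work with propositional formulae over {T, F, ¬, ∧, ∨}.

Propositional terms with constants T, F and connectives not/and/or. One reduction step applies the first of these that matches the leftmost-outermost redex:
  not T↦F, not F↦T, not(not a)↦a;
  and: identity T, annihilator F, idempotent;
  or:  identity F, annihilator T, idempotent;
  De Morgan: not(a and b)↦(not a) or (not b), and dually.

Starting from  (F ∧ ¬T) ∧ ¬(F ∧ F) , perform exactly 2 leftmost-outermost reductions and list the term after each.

  start: (F ∧ ¬T) ∧ ¬(F ∧ F)
  step 1: F ∧ ¬(F ∧ F)
  step 2: F

Answer: after 2 steps: F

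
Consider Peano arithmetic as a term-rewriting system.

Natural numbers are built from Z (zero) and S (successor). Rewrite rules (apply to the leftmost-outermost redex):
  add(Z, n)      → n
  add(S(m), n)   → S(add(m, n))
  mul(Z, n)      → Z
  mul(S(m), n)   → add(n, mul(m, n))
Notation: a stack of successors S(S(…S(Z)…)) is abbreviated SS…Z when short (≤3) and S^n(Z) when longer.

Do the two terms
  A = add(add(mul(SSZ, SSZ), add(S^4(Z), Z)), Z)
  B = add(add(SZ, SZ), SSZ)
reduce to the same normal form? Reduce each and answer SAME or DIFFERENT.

Answer: DIFFERENT — A ⇓ S^8(Z), B ⇓ S^4(Z)

Working:
Term A:
  start: add(add(mul(SSZ, SSZ), add(S^4(Z), Z)), Z)
  step 1: add(add(add(SSZ, mul(SZ, SSZ)), add(S^4(Z), Z)), Z)
  step 2: add(add(S(add(SZ, mul(SZ, SSZ))), add(S^4(Z), Z)), Z)
  step 3: add(S(add(add(SZ, mul(SZ, SSZ)), add(S^4(Z), Z))), Z)
  step 4: S(add(add(add(SZ, mul(SZ, SSZ)), add(S^4(Z), Z)), Z))
  step 5: S(add(add(S(add(Z, mul(SZ, SSZ))), add(S^4(Z), Z)), Z))
  step 6: S(add(S(add(add(Z, mul(SZ, SSZ)), add(S^4(Z), Z))), Z))
  step 7: S(S(add(add(add(Z, mul(SZ, SSZ)), add(S^4(Z), Z)), Z)))
  step 8: S(S(add(add(mul(SZ, SSZ), add(S^4(Z), Z)), Z)))
  step 9: S(S(add(add(add(SSZ, mul(Z, SSZ)), add(S^4(Z), Z)), Z)))
  step 10: S(S(add(add(S(add(SZ, mul(Z, SSZ))), add(S^4(Z), Z)), Z)))
  step 11: S(S(add(S(add(add(SZ, mul(Z, SSZ)), add(S^4(Z), Z))), Z)))
  step 12: S(S(S(add(add(add(SZ, mul(Z, SSZ)), add(S^4(Z), Z)), Z))))
  step 13: S(S(S(add(add(S(add(Z, mul(Z, SSZ))), add(S^4(Z), Z)), Z))))
  step 14: S(S(S(add(S(add(add(Z, mul(Z, SSZ)), add(S^4(Z), Z))), Z))))
  step 15: S(S(S(S(add(add(add(Z, mul(Z, SSZ)), add(S^4(Z), Z)), Z)))))
  step 16: S(S(S(S(add(add(mul(Z, SSZ), add(S^4(Z), Z)), Z)))))
  step 17: S(S(S(S(add(add(Z, add(S^4(Z), Z)), Z)))))
  step 18: S(S(S(S(add(add(S^4(Z), Z), Z)))))
  step 19: S(S(S(S(add(S(add(SSSZ, Z)), Z)))))
  step 20: S(S(S(S(S(add(add(SSSZ, Z), Z))))))
  step 21: S(S(S(S(S(add(S(add(SSZ, Z)), Z))))))
  step 22: S(S(S(S(S(S(add(add(SSZ, Z), Z)))))))
  step 23: S(S(S(S(S(S(add(S(add(SZ, Z)), Z)))))))
  step 24: S(S(S(S(S(S(S(add(add(SZ, Z), Z))))))))
  step 25: S(S(S(S(S(S(S(add(S(add(Z, Z)), Z))))))))
  step 26: S(S(S(S(S(S(S(S(add(add(Z, Z), Z)))))))))
  step 27: S(S(S(S(S(S(S(S(add(Z, Z)))))))))
  step 28: S^8(Z)

Term B:
  start: add(add(SZ, SZ), SSZ)
  step 1: add(S(add(Z, SZ)), SSZ)
  step 2: S(add(add(Z, SZ), SSZ))
  step 3: S(add(SZ, SSZ))
  step 4: S(S(add(Z, SSZ)))
  step 5: S^4(Z)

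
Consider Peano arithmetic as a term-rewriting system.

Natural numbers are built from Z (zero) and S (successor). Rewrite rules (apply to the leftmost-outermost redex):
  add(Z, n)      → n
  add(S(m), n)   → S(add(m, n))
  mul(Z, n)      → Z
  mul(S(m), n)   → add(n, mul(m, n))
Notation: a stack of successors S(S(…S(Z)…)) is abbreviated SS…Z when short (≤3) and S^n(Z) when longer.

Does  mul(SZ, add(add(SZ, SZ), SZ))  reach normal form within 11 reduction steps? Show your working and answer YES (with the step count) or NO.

Answer: YES — reaches normal form SSSZ in 11 ≤ 11 steps

Reduction:
  start: mul(SZ, add(add(SZ, SZ), SZ))
  step 1: add(add(add(SZ, SZ), SZ), mul(Z, add(add(SZ, SZ), SZ)))
  step 2: add(add(S(add(Z, SZ)), SZ), mul(Z, add(add(SZ, SZ), SZ)))
  step 3: add(S(add(add(Z, SZ), SZ)), mul(Z, add(add(SZ, SZ), SZ)))
  step 4: S(add(add(add(Z, SZ), SZ), mul(Z, add(add(SZ, SZ), SZ))))
  step 5: S(add(add(SZ, SZ), mul(Z, add(add(SZ, SZ), SZ))))
  step 6: S(add(S(add(Z, SZ)), mul(Z, add(add(SZ, SZ), SZ))))
  step 7: S(S(add(add(Z, SZ), mul(Z, add(add(SZ, SZ), SZ)))))
  step 8: S(S(add(SZ, mul(Z, add(add(SZ, SZ), SZ)))))
  step 9: S(S(S(add(Z, mul(Z, add(add(SZ, SZ), SZ))))))
  step 10: S(S(S(mul(Z, add(add(SZ, SZ), SZ)))))
  step 11: SSSZ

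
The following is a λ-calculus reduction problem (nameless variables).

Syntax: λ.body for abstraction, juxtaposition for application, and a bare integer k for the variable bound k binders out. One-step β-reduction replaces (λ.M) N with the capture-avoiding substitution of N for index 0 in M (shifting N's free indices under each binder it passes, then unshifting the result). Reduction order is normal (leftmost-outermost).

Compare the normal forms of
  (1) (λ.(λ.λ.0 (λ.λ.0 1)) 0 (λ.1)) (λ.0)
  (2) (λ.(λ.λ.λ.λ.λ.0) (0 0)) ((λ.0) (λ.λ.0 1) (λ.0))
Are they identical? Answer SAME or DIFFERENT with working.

Term A:
  start: (λ.(λ.λ.0 (λ.λ.0 1)) 0 (λ.1)) (λ.0)
  [1] (λ.λ.0 (λ.λ.0 1)) (λ.0) (λ.λ.0)
  [2] (λ.0 (λ.λ.0 1)) (λ.λ.0)
  [3] (λ.λ.0) (λ.λ.0 1)
  [4] λ.0

Term B:
  start: (λ.(λ.λ.λ.λ.λ.0) (0 0)) ((λ.0) (λ.λ.0 1) (λ.0))
  [1] (λ.λ.λ.λ.λ.0) ((λ.0) (λ.λ.0 1) (λ.0) ((λ.0) (λ.λ.0 1) (λ.0)))
  [2] λ.λ.λ.λ.0

Answer: DIFFERENT — A ⇓ λ.0, B ⇓ λ.λ.λ.λ.0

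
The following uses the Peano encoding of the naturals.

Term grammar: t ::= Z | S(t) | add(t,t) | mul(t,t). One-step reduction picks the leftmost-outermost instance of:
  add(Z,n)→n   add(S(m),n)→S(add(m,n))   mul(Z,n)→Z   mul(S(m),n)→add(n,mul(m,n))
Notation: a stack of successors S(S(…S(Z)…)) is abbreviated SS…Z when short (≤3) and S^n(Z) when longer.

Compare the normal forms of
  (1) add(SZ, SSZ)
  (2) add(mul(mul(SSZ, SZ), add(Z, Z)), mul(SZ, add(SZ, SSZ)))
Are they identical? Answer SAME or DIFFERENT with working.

Term A:
  start: add(SZ, SSZ)
  step 1: S(add(Z, SSZ))
  step 2: SSSZ

Term B:
  start: add(mul(mul(SSZ, SZ), add(Z, Z)), mul(SZ, add(SZ, SSZ)))
  step 1: add(mul(add(SZ, mul(SZ, SZ)), add(Z, Z)), mul(SZ, add(SZ, SSZ)))
  step 2: add(mul(S(add(Z, mul(SZ, SZ))), add(Z, Z)), mul(SZ, add(SZ, SSZ)))
  step 3: add(add(add(Z, Z), mul(add(Z, mul(SZ, SZ)), add(Z, Z))), mul(SZ, add(SZ, SSZ)))
  step 4: add(add(Z, mul(add(Z, mul(SZ, SZ)), add(Z, Z))), mul(SZ, add(SZ, SSZ)))
  step 5: add(mul(add(Z, mul(SZ, SZ)), add(Z, Z)), mul(SZ, add(SZ, SSZ)))
  step 6: add(mul(mul(SZ, SZ), add(Z, Z)), mul(SZ, add(SZ, SSZ)))
  step 7: add(mul(add(SZ, mul(Z, SZ)), add(Z, Z)), mul(SZ, add(SZ, SSZ)))
  step 8: add(mul(S(add(Z, mul(Z, SZ))), add(Z, Z)), mul(SZ, add(SZ, SSZ)))
  step 9: add(add(add(Z, Z), mul(add(Z, mul(Z, SZ)), add(Z, Z))), mul(SZ, add(SZ, SSZ)))
  step 10: add(add(Z, mul(add(Z, mul(Z, SZ)), add(Z, Z))), mul(SZ, add(SZ, SSZ)))
  step 11: add(mul(add(Z, mul(Z, SZ)), add(Z, Z)), mul(SZ, add(SZ, SSZ)))
  step 12: add(mul(mul(Z, SZ), add(Z, Z)), mul(SZ, add(SZ, SSZ)))
  step 13: add(mul(Z, add(Z, Z)), mul(SZ, add(SZ, SSZ)))
  step 14: add(Z, mul(SZ, add(SZ, SSZ)))
  step 15: mul(SZ, add(SZ, SSZ))
  step 16: add(add(SZ, SSZ), mul(Z, add(SZ, SSZ)))
  step 17: add(S(add(Z, SSZ)), mul(Z, add(SZ, SSZ)))
  step 18: S(add(add(Z, SSZ), mul(Z, add(SZ, SSZ))))
  step 19: S(add(SSZ, mul(Z, add(SZ, SSZ))))
  step 20: S(S(add(SZ, mul(Z, add(SZ, SSZ)))))
  step 21: S(S(S(add(Z, mul(Z, add(SZ, SSZ))))))
  step 22: S(S(S(mul(Z, add(SZ, SSZ)))))
  step 23: SSSZ

Answer: SAME — A ⇓ SSSZ, B ⇓ SSSZ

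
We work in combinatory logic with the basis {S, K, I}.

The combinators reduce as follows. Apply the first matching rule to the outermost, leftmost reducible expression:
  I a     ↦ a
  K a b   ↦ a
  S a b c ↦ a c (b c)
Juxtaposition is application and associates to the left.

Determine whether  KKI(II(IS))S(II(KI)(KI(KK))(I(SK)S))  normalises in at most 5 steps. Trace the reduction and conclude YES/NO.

  start: KKI(II(IS))S(II(KI)(KI(KK))(I(SK)S))
  →1  K(II(IS))S(II(KI)(KI(KK))(I(SK)S))
  →2  II(IS)(II(KI)(KI(KK))(I(SK)S))
  →3  I(IS)(II(KI)(KI(KK))(I(SK)S))
  →4  IS(II(KI)(KI(KK))(I(SK)S))
  →5  S(II(KI)(KI(KK))(I(SK)S))

Answer: NO — after 5 steps the term is S(II(KI)(KI(KK))(I(SK)S)), not yet normal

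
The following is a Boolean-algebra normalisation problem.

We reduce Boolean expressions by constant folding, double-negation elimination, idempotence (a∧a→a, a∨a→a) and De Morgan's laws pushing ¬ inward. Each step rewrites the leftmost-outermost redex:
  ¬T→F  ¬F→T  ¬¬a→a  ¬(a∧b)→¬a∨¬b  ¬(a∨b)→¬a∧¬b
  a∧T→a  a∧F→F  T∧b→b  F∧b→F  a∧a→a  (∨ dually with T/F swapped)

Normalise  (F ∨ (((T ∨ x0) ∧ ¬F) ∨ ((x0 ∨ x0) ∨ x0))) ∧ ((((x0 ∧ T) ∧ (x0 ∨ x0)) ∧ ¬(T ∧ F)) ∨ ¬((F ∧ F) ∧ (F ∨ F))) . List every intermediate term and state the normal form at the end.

Answer: normal form = T  (in 20 steps)

Working:
  start: (F ∨ (((T ∨ x0) ∧ ¬F) ∨ ((x0 ∨ x0) ∨ x0))) ∧ ((((x0 ∧ T) ∧ (x0 ∨ x0)) ∧ ¬(T ∧ F)) ∨ ¬((F ∧ F) ∧ (F ∨ F)))
  →1  (((T ∨ x0) ∧ ¬F) ∨ ((x0 ∨ x0) ∨ x0)) ∧ ((((x0 ∧ T) ∧ (x0 ∨ x0)) ∧ ¬(T ∧ F)) ∨ ¬((F ∧ F) ∧ (F ∨ F)))
  →2  ((T ∧ ¬F) ∨ ((x0 ∨ x0) ∨ x0)) ∧ ((((x0 ∧ T) ∧ (x0 ∨ x0)) ∧ ¬(T ∧ F)) ∨ ¬((F ∧ F) ∧ (F ∨ F)))
  →3  (¬F ∨ ((x0 ∨ x0) ∨ x0)) ∧ ((((x0 ∧ T) ∧ (x0 ∨ x0)) ∧ ¬(T ∧ F)) ∨ ¬((F ∧ F) ∧ (F ∨ F)))
  →4  (T ∨ ((x0 ∨ x0) ∨ x0)) ∧ ((((x0 ∧ T) ∧ (x0 ∨ x0)) ∧ ¬(T ∧ F)) ∨ ¬((F ∧ F) ∧ (F ∨ F)))
  →5  T ∧ ((((x0 ∧ T) ∧ (x0 ∨ x0)) ∧ ¬(T ∧ F)) ∨ ¬((F ∧ F) ∧ (F ∨ F)))
  →6  (((x0 ∧ T) ∧ (x0 ∨ x0)) ∧ ¬(T ∧ F)) ∨ ¬((F ∧ F) ∧ (F ∨ F))
  →7  ((x0 ∧ (x0 ∨ x0)) ∧ ¬(T ∧ F)) ∨ ¬((F ∧ F) ∧ (F ∨ F))
  →8  ((x0 ∧ x0) ∧ ¬(T ∧ F)) ∨ ¬((F ∧ F) ∧ (F ∨ F))
  →9  (x0 ∧ ¬(T ∧ F)) ∨ ¬((F ∧ F) ∧ (F ∨ F))
  →10  (x0 ∧ (¬T ∨ ¬F)) ∨ ¬((F ∧ F) ∧ (F ∨ F))
  →11  (x0 ∧ (F ∨ ¬F)) ∨ ¬((F ∧ F) ∧ (F ∨ F))
  →12  (x0 ∧ ¬F) ∨ ¬((F ∧ F) ∧ (F ∨ F))
  →13  (x0 ∧ T) ∨ ¬((F ∧ F) ∧ (F ∨ F))
  →14  x0 ∨ ¬((F ∧ F) ∧ (F ∨ F))
  →15  x0 ∨ (¬(F ∧ F) ∨ ¬(F ∨ F))
  →16  x0 ∨ ((¬F ∨ ¬F) ∨ ¬(F ∨ F))
  →17  x0 ∨ (¬F ∨ ¬(F ∨ F))
  →18  x0 ∨ (T ∨ ¬(F ∨ F))
  →19  x0 ∨ T
  →20  T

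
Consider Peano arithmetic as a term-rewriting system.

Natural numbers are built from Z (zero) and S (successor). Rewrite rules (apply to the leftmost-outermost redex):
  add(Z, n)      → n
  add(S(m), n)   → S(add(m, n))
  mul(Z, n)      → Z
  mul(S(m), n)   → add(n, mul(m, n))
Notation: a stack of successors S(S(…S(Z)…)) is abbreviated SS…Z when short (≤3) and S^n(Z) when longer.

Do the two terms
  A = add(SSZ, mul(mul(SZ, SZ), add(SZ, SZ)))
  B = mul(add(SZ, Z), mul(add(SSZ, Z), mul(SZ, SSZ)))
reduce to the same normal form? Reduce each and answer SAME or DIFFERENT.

Term A:
  start: add(SSZ, mul(mul(SZ, SZ), add(SZ, SZ)))
  step 1: S(add(SZ, mul(mul(SZ, SZ), add(SZ, SZ))))
  step 2: S(S(add(Z, mul(mul(SZ, SZ), add(SZ, SZ)))))
  step 3: S(S(mul(mul(SZ, SZ), add(SZ, SZ))))
  step 4: S(S(mul(add(SZ, mul(Z, SZ)), add(SZ, SZ))))
  step 5: S(S(mul(S(add(Z, mul(Z, SZ))), add(SZ, SZ))))
  step 6: S(S(add(add(SZ, SZ), mul(add(Z, mul(Z, SZ)), add(SZ, SZ)))))
  step 7: S(S(add(S(add(Z, SZ)), mul(add(Z, mul(Z, SZ)), add(SZ, SZ)))))
  step 8: S(S(S(add(add(Z, SZ), mul(add(Z, mul(Z, SZ)), add(SZ, SZ))))))
  step 9: S(S(S(add(SZ, mul(add(Z, mul(Z, SZ)), add(SZ, SZ))))))
  step 10: S(S(S(S(add(Z, mul(add(Z, mul(Z, SZ)), add(SZ, SZ)))))))
  step 11: S(S(S(S(mul(add(Z, mul(Z, SZ)), add(SZ, SZ))))))
  step 12: S(S(S(S(mul(mul(Z, SZ), add(SZ, SZ))))))
  step 13: S(S(S(S(mul(Z, add(SZ, SZ))))))
  step 14: S^4(Z)

Term B:
  start: mul(add(SZ, Z), mul(add(SSZ, Z), mul(SZ, SSZ)))
  step 1: mul(S(add(Z, Z)), mul(add(SSZ, Z), mul(SZ, SSZ)))
  step 2: add(mul(add(SSZ, Z), mul(SZ, SSZ)), mul(add(Z, Z), mul(add(SSZ, Z), mul(SZ, SSZ))))
  step 3: add(mul(S(add(SZ, Z)), mul(SZ, SSZ)), mul(add(Z, Z), mul(add(SSZ, Z), mul(SZ, SSZ))))
  step 4: add(add(mul(SZ, SSZ), mul(add(SZ, Z), mul(SZ, SSZ))), mul(add(Z, Z), mul(add(SSZ, Z), mul(SZ, SSZ))))
  step 5: add(add(add(SSZ, mul(Z, SSZ)), mul(add(SZ, Z), mul(SZ, SSZ))), mul(add(Z, Z), mul(add(SSZ, Z), mul(SZ, SSZ))))
  step 6: add(add(S(add(SZ, mul(Z, SSZ))), mul(add(SZ, Z), mul(SZ, SSZ))), mul(add(Z, Z), mul(add(SSZ, Z), mul(SZ, SSZ))))
  step 7: add(S(add(add(SZ, mul(Z, SSZ)), mul(add(SZ, Z), mul(SZ, SSZ)))), mul(add(Z, Z), mul(add(SSZ, Z), mul(SZ, SSZ))))
  step 8: S(add(add(add(SZ, mul(Z, SSZ)), mul(add(SZ, Z), mul(SZ, SSZ))), mul(add(Z, Z), mul(add(SSZ, Z), mul(SZ, SSZ)))))
  step 9: S(add(add(S(add(Z, mul(Z, SSZ))), mul(add(SZ, Z), mul(SZ, SSZ))), mul(add(Z, Z), mul(add(SSZ, Z), mul(SZ, SSZ)))))
  step 10: S(add(S(add(add(Z, mul(Z, SSZ)), mul(add(SZ, Z), mul(SZ, SSZ)))), mul(add(Z, Z), mul(add(SSZ, Z), mul(SZ, SSZ)))))
  step 11: S(S(add(add(add(Z, mul(Z, SSZ)), mul(add(SZ, Z), mul(SZ, SSZ))), mul(add(Z, Z), mul(add(SSZ, Z), mul(SZ, SSZ))))))
  step 12: S(S(add(add(mul(Z, SSZ), mul(add(SZ, Z), mul(SZ, SSZ))), mul(add(Z, Z), mul(add(SSZ, Z), mul(SZ, SSZ))))))
  step 13: S(S(add(add(Z, mul(add(SZ, Z), mul(SZ, SSZ))), mul(add(Z, Z), mul(add(SSZ, Z), mul(SZ, SSZ))))))
  step 14: S(S(add(mul(add(SZ, Z), mul(SZ, SSZ)), mul(add(Z, Z), mul(add(SSZ, Z), mul(SZ, SSZ))))))
  step 15: S(S(add(mul(S(add(Z, Z)), mul(SZ, SSZ)), mul(add(Z, Z), mul(add(SSZ, Z), mul(SZ, SSZ))))))
  step 16: S(S(add(add(mul(SZ, SSZ), mul(add(Z, Z), mul(SZ, SSZ))), mul(add(Z, Z), mul(add(SSZ, Z), mul(SZ, SSZ))))))
  step 17: S(S(add(add(add(SSZ, mul(Z, SSZ)), mul(add(Z, Z), mul(SZ, SSZ))), mul(add(Z, Z), mul(add(SSZ, Z), mul(SZ, SSZ))))))
  step 18: S(S(add(add(S(add(SZ, mul(Z, SSZ))), mul(add(Z, Z), mul(SZ, SSZ))), mul(add(Z, Z), mul(add(SSZ, Z), mul(SZ, SSZ))))))
  step 19: S(S(add(S(add(add(SZ, mul(Z, SSZ)), mul(add(Z, Z), mul(SZ, SSZ)))), mul(add(Z, Z), mul(add(SSZ, Z), mul(SZ, SSZ))))))
  step 20: S(S(S(add(add(add(SZ, mul(Z, SSZ)), mul(add(Z, Z), mul(SZ, SSZ))), mul(add(Z, Z), mul(add(SSZ, Z), mul(SZ, SSZ)))))))
  step 21: S(S(S(add(add(S(add(Z, mul(Z, SSZ))), mul(add(Z, Z), mul(SZ, SSZ))), mul(add(Z, Z), mul(add(SSZ, Z), mul(SZ, SSZ)))))))
  step 22: S(S(S(add(S(add(add(Z, mul(Z, SSZ)), mul(add(Z, Z), mul(SZ, SSZ)))), mul(add(Z, Z), mul(add(SSZ, Z), mul(SZ, SSZ)))))))
  step 23: S(S(S(S(add(add(add(Z, mul(Z, SSZ)), mul(add(Z, Z), mul(SZ, SSZ))), mul(add(Z, Z), mul(add(SSZ, Z), mul(SZ, SSZ))))))))
  step 24: S(S(S(S(add(add(mul(Z, SSZ), mul(add(Z, Z), mul(SZ, SSZ))), mul(add(Z, Z), mul(add(SSZ, Z), mul(SZ, SSZ))))))))
  step 25: S(S(S(S(add(add(Z, mul(add(Z, Z), mul(SZ, SSZ))), mul(add(Z, Z), mul(add(SSZ, Z), mul(SZ, SSZ))))))))
  step 26: S(S(S(S(add(mul(add(Z, Z), mul(SZ, SSZ)), mul(add(Z, Z), mul(add(SSZ, Z), mul(SZ, SSZ))))))))
  step 27: S(S(S(S(add(mul(Z, mul(SZ, SSZ)), mul(add(Z, Z), mul(add(SSZ, Z), mul(SZ, SSZ))))))))
  step 28: S(S(S(S(add(Z, mul(add(Z, Z), mul(add(SSZ, Z), mul(SZ, SSZ))))))))
  step 29: S(S(S(S(mul(add(Z, Z), mul(add(SSZ, Z), mul(SZ, SSZ)))))))
  step 30: S(S(S(S(mul(Z, mul(add(SSZ, Z), mul(SZ, SSZ)))))))
  step 31: S^4(Z)

Answer: SAME — A ⇓ S^4(Z), B ⇓ S^4(Z)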